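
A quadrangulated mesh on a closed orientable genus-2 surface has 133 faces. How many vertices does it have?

χ = 2 − 2·2 = -2, and every face is a square so 4F = 2E.
E = 4·133/2 = 266. Then V = -2 + E − F = -2 + 266 − 133 = 131.

131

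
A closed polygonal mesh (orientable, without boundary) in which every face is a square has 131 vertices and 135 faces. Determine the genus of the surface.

Every face is a square, so 2E = 4·135 = 540, giving E = 270.
χ = V − E + F = 131 − 270 + 135 = -4.
For a closed orientable surface χ = 2 − 2g, so g = (2 − (-4))/2 = 3.

3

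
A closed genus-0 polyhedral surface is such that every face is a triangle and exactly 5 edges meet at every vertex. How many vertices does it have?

12

Each face has 3 edges and each edge borders two faces, so 2E = 3F.
Each vertex has degree 5, so 5V = 2E and hence V = 3F/5.
Euler: V − E + F = 2 ⇒ (3F/5) − (3F/2) + F = 2.
Multiply by 10: (6 − 15 + 10)F = 20, i.e. 1F = 20.
So F = 20, E = 3·20/2 = 30, V = 3·20/5 = 12.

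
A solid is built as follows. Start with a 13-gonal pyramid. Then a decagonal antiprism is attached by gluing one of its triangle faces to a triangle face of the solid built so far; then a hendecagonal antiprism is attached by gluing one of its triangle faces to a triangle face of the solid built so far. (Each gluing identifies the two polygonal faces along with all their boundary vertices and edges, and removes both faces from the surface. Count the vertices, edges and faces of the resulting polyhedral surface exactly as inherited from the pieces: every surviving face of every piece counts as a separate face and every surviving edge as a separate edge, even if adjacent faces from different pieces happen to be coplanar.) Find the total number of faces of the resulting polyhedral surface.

A 13-gonal pyramid: V=14, E=26, F=14.
Attach a decagonal antiprism (V=20, E=40, F=22) along a 3-gon: merge 3 vertices and 3 edges, delete both glued faces → V=31, E=63, F=34.
Attach a hendecagonal antiprism (V=22, E=44, F=24) along a 3-gon: merge 3 vertices and 3 edges, delete both glued faces → V=50, E=104, F=56.
Check: V − E + F = 50 − 104 + 56 = 2.

56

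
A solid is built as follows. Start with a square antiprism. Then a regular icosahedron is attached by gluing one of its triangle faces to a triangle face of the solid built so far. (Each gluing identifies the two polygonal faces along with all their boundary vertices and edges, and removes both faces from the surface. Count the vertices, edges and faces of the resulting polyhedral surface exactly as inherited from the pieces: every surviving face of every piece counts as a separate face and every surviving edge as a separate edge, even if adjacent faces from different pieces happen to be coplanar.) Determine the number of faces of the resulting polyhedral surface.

28

A square antiprism: V=8, E=16, F=10.
Attach a regular icosahedron (V=12, E=30, F=20) along a 3-gon: merge 3 vertices and 3 edges, delete both glued faces → V=17, E=43, F=28.
Check: V − E + F = 17 − 43 + 28 = 2.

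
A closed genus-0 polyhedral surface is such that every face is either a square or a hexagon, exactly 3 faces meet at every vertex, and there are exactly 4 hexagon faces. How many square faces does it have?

6

Let x be the number of squares; then F = 4 + x.
Edge–face incidences: 2E = 6·4 + 4·x = 24 + 4x.
Every vertex has degree 3, so 3V = 2E.
Euler: V − E + F = 2 ⇒ (2E)/3 − E + (4 + x) = 2.
Multiply by 6: 2·(2E) − 3·(2E) + 6·(4 + x) = 12, i.e. 24 + 6x − (24 + 4x) = 12.
Collecting terms: 2x = 12, so x = 6.
Then 2E = 24 + 4·6 = 48, so E = 24, V = 2E/3 = 16, F = 4 + 6 = 10.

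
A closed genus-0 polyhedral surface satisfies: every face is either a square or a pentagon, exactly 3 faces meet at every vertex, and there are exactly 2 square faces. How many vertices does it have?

16

Let x be the number of pentagons; then F = 2 + x.
Edge–face incidences: 2E = 4·2 + 5·x = 8 + 5x.
Every vertex has degree 3, so 3V = 2E.
Euler: V − E + F = 2 ⇒ (2E)/3 − E + (2 + x) = 2.
Multiply by 6: 2·(2E) − 3·(2E) + 6·(2 + x) = 12, i.e. 12 + 6x − (8 + 5x) = 12.
Collecting terms: x + 4 = 12, so x = 8.
Then 2E = 8 + 5·8 = 48, so E = 24, V = 2E/3 = 16, F = 2 + 8 = 10.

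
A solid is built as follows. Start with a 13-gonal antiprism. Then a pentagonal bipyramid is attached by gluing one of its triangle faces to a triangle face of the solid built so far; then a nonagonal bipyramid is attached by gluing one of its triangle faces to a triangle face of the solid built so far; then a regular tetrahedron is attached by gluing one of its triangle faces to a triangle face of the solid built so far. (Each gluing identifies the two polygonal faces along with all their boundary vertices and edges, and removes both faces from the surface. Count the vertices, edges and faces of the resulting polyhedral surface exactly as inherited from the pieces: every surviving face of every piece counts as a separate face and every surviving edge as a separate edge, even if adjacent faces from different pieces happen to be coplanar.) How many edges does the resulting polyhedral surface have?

A 13-gonal antiprism: V=26, E=52, F=28.
Attach a pentagonal bipyramid (V=7, E=15, F=10) along a 3-gon: merge 3 vertices and 3 edges, delete both glued faces → V=30, E=64, F=36.
Attach a nonagonal bipyramid (V=11, E=27, F=18) along a 3-gon: merge 3 vertices and 3 edges, delete both glued faces → V=38, E=88, F=52.
Attach a regular tetrahedron (V=4, E=6, F=4) along a 3-gon: merge 3 vertices and 3 edges, delete both glued faces → V=39, E=91, F=54.
Check: V − E + F = 39 − 91 + 54 = 2.

91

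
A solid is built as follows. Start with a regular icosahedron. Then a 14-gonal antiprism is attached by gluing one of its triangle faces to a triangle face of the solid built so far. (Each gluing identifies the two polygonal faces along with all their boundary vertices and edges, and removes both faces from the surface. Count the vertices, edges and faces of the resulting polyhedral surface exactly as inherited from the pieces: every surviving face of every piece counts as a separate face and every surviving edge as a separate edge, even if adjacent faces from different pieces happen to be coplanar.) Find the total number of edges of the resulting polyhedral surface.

83

A regular icosahedron: V=12, E=30, F=20.
Attach a 14-gonal antiprism (V=28, E=56, F=30) along a 3-gon: merge 3 vertices and 3 edges, delete both glued faces → V=37, E=83, F=48.
Check: V − E + F = 37 − 83 + 48 = 2.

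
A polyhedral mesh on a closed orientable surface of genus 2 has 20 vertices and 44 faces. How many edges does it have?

For a closed orientable surface of genus 2, χ = 2 − 2·2 = -2.
E = V + F − (-2) = 20 + 44 − (-2) = 66.

66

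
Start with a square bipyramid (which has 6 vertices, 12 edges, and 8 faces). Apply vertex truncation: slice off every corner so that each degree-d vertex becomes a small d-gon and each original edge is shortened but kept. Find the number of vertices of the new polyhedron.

Truncation replaces each original edge-end by a new vertex, so V′ = 2E = 24.
Each original edge survives, and each old vertex of degree d contributes d new edges; summing degrees gives Σd = 2E, so E′ = E + 2E = 3E = 36.
Each original face survives and each original vertex becomes one new face: F′ = F + V = 14.

24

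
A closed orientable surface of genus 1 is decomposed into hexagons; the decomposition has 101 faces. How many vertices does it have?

202

χ = 2 − 2·1 = 0, and every face is a hexagon so 6F = 2E.
E = 6·101/2 = 303. Then V = 0 + E − F = 0 + 303 − 101 = 202.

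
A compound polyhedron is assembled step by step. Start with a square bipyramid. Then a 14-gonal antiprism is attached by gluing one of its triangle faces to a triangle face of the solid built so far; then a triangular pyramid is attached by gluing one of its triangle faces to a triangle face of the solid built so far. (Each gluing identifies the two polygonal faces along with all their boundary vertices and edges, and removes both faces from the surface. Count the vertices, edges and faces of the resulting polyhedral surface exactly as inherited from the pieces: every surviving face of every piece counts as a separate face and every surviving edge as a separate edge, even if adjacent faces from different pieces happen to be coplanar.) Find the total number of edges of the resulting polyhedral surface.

A square bipyramid: V=6, E=12, F=8.
Attach a 14-gonal antiprism (V=28, E=56, F=30) along a 3-gon: merge 3 vertices and 3 edges, delete both glued faces → V=31, E=65, F=36.
Attach a triangular pyramid (V=4, E=6, F=4) along a 3-gon: merge 3 vertices and 3 edges, delete both glued faces → V=32, E=68, F=38.
Check: V − E + F = 32 − 68 + 38 = 2.

68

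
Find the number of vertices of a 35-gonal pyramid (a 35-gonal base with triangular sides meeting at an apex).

A pyramid on an n-gon base has one n-gon and n triangles: V = 35 + 1 = 36, E = 2·35 = 70, F = 35 + 1 = 36.

36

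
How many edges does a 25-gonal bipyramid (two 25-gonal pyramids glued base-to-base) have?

75

A bipyramid over an n-gon has 2n triangular faces and n + 2 vertices: V = 25 + 2 = 27, E = 3·25 = 75, F = 2·25 = 50.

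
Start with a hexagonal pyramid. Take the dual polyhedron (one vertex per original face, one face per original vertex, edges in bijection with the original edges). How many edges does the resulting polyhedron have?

12

The base solid has V = 7, E = 12, F = 7.
The dual swaps V and F and preserves E: V′ = F = 7, E′ = E = 12, F′ = V = 7.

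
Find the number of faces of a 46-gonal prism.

A prism on an n-gon has two n-gon bases and n rectangular sides: V = 2·46 = 92, E = 3·46 = 138, F = 46 + 2 = 48.
Check: V − E + F = 92 − 138 + 48 = 2.

48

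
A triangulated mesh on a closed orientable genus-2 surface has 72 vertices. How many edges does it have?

222

χ = 2 − 2·2 = -2, and every face is a triangle so 3F = 2E.
V − E + F = -2 with E = 3F/2 gives 72 − (3/2 − 1)·F = -2, so F = 148 and E = 222.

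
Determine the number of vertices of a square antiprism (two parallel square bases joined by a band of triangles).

8

An antiprism on an n-gon has two n-gon caps and 2n triangles: V = 2·4 = 8, E = 4·4 = 16, F = 2·4 + 2 = 10.
Check: V − E + F = 8 − 16 + 10 = 2.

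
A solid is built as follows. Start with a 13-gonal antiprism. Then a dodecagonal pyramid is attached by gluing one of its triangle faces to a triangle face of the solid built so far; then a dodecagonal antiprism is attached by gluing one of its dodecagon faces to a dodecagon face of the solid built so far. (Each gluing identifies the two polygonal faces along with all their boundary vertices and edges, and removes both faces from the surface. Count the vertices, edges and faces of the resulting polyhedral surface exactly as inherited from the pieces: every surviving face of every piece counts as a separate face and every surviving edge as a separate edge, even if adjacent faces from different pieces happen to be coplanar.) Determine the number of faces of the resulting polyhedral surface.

63

A 13-gonal antiprism: V=26, E=52, F=28.
Attach a dodecagonal pyramid (V=13, E=24, F=13) along a 3-gon: merge 3 vertices and 3 edges, delete both glued faces → V=36, E=73, F=39.
Attach a dodecagonal antiprism (V=24, E=48, F=26) along a 12-gon: merge 12 vertices and 12 edges, delete both glued faces → V=48, E=109, F=63.
Check: V − E + F = 48 − 109 + 63 = 2.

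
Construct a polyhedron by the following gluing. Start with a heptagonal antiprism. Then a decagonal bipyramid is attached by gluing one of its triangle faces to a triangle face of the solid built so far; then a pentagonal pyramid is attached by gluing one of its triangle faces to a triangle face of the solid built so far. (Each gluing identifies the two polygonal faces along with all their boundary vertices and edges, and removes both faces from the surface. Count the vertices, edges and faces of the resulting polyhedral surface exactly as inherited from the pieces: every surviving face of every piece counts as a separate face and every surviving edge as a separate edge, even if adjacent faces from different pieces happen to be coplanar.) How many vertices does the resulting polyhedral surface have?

26

A heptagonal antiprism: V=14, E=28, F=16.
Attach a decagonal bipyramid (V=12, E=30, F=20) along a 3-gon: merge 3 vertices and 3 edges, delete both glued faces → V=23, E=55, F=34.
Attach a pentagonal pyramid (V=6, E=10, F=6) along a 3-gon: merge 3 vertices and 3 edges, delete both glued faces → V=26, E=62, F=38.
Check: V − E + F = 26 − 62 + 38 = 2.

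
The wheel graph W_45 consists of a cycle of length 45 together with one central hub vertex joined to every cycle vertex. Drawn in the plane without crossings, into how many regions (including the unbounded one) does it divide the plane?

W_45 has V = 45 + 1 = 46 vertices and E = 2·45 = 90 edges.
By Euler's formula F = 2 − V + E = 2 − 46 + 90 = 46.

46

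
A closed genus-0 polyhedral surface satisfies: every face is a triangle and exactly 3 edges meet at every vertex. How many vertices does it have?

Each face has 3 edges and each edge borders two faces, so 2E = 3F.
Each vertex has degree 3, so 3V = 2E and hence V = 3F/3.
Euler: V − E + F = 2 ⇒ (3F/3) − (3F/2) + F = 2.
Multiply by 6: (6 − 9 + 6)F = 12, i.e. 3F = 12.
So F = 4, E = 3·4/2 = 6, V = 3·4/3 = 4.

4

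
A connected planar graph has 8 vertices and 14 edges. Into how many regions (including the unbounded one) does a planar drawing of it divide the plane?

8

Euler's formula for a connected plane graph: V − E + F = 2, so F = 2 − 8 + 14 = 8.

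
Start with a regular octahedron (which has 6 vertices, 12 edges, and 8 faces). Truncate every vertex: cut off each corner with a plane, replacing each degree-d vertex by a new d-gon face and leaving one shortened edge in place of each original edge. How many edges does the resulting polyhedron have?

Truncation replaces each original edge-end by a new vertex, so V′ = 2E = 24.
Each original edge survives, and each old vertex of degree d contributes d new edges; summing degrees gives Σd = 2E, so E′ = E + 2E = 3E = 36.
Each original face survives and each original vertex becomes one new face: F′ = F + V = 14.

36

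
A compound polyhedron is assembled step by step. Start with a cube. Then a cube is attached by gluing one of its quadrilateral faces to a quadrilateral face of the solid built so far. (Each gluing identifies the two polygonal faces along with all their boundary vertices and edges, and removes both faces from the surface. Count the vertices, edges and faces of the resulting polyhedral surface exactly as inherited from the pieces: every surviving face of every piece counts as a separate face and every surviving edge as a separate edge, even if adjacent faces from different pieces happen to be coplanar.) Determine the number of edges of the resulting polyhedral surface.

A cube: V=8, E=12, F=6.
Attach a cube (V=8, E=12, F=6) along a 4-gon: merge 4 vertices and 4 edges, delete both glued faces → V=12, E=20, F=10.
Check: V − E + F = 12 − 20 + 10 = 2.

20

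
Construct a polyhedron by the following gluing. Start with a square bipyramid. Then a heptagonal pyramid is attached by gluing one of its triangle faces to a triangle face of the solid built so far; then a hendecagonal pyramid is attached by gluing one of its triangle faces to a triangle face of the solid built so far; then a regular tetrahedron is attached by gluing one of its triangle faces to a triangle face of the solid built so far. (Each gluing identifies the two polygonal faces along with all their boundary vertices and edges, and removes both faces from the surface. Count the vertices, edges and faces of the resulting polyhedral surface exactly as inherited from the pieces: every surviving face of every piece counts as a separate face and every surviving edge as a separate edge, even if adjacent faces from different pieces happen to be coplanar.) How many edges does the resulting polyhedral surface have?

A square bipyramid: V=6, E=12, F=8.
Attach a heptagonal pyramid (V=8, E=14, F=8) along a 3-gon: merge 3 vertices and 3 edges, delete both glued faces → V=11, E=23, F=14.
Attach a hendecagonal pyramid (V=12, E=22, F=12) along a 3-gon: merge 3 vertices and 3 edges, delete both glued faces → V=20, E=42, F=24.
Attach a regular tetrahedron (V=4, E=6, F=4) along a 3-gon: merge 3 vertices and 3 edges, delete both glued faces → V=21, E=45, F=26.
Check: V − E + F = 21 − 45 + 26 = 2.

45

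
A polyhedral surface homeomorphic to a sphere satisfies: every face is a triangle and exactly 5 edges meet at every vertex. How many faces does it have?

20

Each face has 3 edges and each edge borders two faces, so 2E = 3F.
Each vertex has degree 5, so 5V = 2E and hence V = 3F/5.
Euler: V − E + F = 2 ⇒ (3F/5) − (3F/2) + F = 2.
Multiply by 10: (6 − 15 + 10)F = 20, i.e. 1F = 20.
So F = 20, E = 3·20/2 = 30, V = 3·20/5 = 12.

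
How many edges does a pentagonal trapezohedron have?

20

The n-trapezohedron (dual of the n-antiprism) has V = 2·5 + 2 = 12, E = 4·5 = 20, F = 2·5 = 10.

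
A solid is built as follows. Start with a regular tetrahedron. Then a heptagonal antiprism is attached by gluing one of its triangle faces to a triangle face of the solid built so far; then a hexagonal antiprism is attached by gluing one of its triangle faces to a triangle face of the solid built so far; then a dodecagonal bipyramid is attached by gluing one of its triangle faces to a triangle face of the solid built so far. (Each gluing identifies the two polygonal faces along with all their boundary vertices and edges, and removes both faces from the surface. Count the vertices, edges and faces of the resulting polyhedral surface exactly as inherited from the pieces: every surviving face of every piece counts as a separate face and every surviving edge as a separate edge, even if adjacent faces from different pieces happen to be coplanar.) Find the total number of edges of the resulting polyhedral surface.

A regular tetrahedron: V=4, E=6, F=4.
Attach a heptagonal antiprism (V=14, E=28, F=16) along a 3-gon: merge 3 vertices and 3 edges, delete both glued faces → V=15, E=31, F=18.
Attach a hexagonal antiprism (V=12, E=24, F=14) along a 3-gon: merge 3 vertices and 3 edges, delete both glued faces → V=24, E=52, F=30.
Attach a dodecagonal bipyramid (V=14, E=36, F=24) along a 3-gon: merge 3 vertices and 3 edges, delete both glued faces → V=35, E=85, F=52.
Check: V − E + F = 35 − 85 + 52 = 2.

85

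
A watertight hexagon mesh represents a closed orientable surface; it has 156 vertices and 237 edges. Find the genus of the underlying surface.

Every face is a hexagon and each edge borders two faces, so 6F = 2·237, giving F = 79.
χ = V − E + F = 156 − 237 + 79 = -2.
For a closed orientable surface χ = 2 − 2g, so g = (2 − (-2))/2 = 2.

2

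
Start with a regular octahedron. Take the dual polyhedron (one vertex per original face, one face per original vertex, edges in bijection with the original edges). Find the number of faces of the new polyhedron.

6

The base solid has V = 6, E = 12, F = 8.
The dual swaps V and F and preserves E: V′ = F = 8, E′ = E = 12, F′ = V = 6.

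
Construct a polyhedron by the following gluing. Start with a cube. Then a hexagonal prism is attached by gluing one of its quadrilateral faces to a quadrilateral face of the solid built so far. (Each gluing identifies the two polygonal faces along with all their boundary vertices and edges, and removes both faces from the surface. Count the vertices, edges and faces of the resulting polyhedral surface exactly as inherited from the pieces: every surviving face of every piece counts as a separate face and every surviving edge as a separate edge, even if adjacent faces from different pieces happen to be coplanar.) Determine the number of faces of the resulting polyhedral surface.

A cube: V=8, E=12, F=6.
Attach a hexagonal prism (V=12, E=18, F=8) along a 4-gon: merge 4 vertices and 4 edges, delete both glued faces → V=16, E=26, F=12.
Check: V − E + F = 16 − 26 + 12 = 2.

12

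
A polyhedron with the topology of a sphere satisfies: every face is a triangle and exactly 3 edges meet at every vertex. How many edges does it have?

6

Each face has 3 edges and each edge borders two faces, so 2E = 3F.
Each vertex has degree 3, so 3V = 2E and hence V = 3F/3.
Euler: V − E + F = 2 ⇒ (3F/3) − (3F/2) + F = 2.
Multiply by 6: (6 − 9 + 6)F = 12, i.e. 3F = 12.
So F = 4, E = 3·4/2 = 6, V = 3·4/3 = 4.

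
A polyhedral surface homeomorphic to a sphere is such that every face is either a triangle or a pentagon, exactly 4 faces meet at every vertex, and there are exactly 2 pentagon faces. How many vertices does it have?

10

Let x be the number of triangles; then F = 2 + x.
Edge–face incidences: 2E = 5·2 + 3·x = 10 + 3x.
Every vertex has degree 4, so 4V = 2E.
Euler: V − E + F = 2 ⇒ (2E)/4 − E + (2 + x) = 2.
Multiply by 8: 2·(2E) − 4·(2E) + 8·(2 + x) = 16, i.e. 16 + 8x − 2·(10 + 3x) = 16.
Collecting terms: 2x − 4 = 16, so 2x = 20, so x = 10.
Then 2E = 10 + 3·10 = 40, so E = 20, V = 2E/4 = 10, F = 2 + 10 = 12.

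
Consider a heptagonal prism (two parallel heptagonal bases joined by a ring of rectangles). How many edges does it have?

21

A prism on an n-gon has two n-gon bases and n rectangular sides: V = 2·7 = 14, E = 3·7 = 21, F = 7 + 2 = 9.
Check: V − E + F = 14 − 21 + 9 = 2.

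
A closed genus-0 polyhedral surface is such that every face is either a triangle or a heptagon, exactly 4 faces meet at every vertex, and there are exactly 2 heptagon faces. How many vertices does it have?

Let x be the number of triangles; then F = 2 + x.
Edge–face incidences: 2E = 7·2 + 3·x = 14 + 3x.
Every vertex has degree 4, so 4V = 2E.
Euler: V − E + F = 2 ⇒ (2E)/4 − E + (2 + x) = 2.
Multiply by 8: 2·(2E) − 4·(2E) + 8·(2 + x) = 16, i.e. 16 + 8x − 2·(14 + 3x) = 16.
Collecting terms: 2x − 12 = 16, so 2x = 28, so x = 14.
Then 2E = 14 + 3·14 = 56, so E = 28, V = 2E/4 = 14, F = 2 + 14 = 16.

14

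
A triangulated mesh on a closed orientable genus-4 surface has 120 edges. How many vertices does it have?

χ = 2 − 2·4 = -6, and every face is a triangle so 3F = 2E.
F = 2E/3 = 80. Then V = -6 + E − F = -6 + 120 − 80 = 34.

34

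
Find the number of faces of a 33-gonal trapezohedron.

The n-trapezohedron (dual of the n-antiprism) has V = 2·33 + 2 = 68, E = 4·33 = 132, F = 2·33 = 66.

66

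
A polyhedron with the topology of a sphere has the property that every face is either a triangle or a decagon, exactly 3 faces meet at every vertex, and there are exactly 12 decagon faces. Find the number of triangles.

Let x be the number of triangles; then F = 12 + x.
Edge–face incidences: 2E = 10·12 + 3·x = 120 + 3x.
Every vertex has degree 3, so 3V = 2E.
Euler: V − E + F = 2 ⇒ (2E)/3 − E + (12 + x) = 2.
Multiply by 6: 2·(2E) − 3·(2E) + 6·(12 + x) = 12, i.e. 72 + 6x − (120 + 3x) = 12.
Collecting terms: 3x − 48 = 12, so 3x = 60, so x = 20.
Then 2E = 120 + 3·20 = 180, so E = 90, V = 2E/3 = 60, F = 12 + 20 = 32.

20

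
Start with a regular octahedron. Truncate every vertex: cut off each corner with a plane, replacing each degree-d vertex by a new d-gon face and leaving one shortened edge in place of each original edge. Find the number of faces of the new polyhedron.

The base solid has V = 6, E = 12, F = 8.
Truncation replaces each original edge-end by a new vertex, so V′ = 2E = 24.
Each original edge survives, and each old vertex of degree d contributes d new edges; summing degrees gives Σd = 2E, so E′ = E + 2E = 3E = 36.
Each original face survives and each original vertex becomes one new face: F′ = F + V = 14.

14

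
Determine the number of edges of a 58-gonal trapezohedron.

232

The n-trapezohedron (dual of the n-antiprism) has V = 2·58 + 2 = 118, E = 4·58 = 232, F = 2·58 = 116.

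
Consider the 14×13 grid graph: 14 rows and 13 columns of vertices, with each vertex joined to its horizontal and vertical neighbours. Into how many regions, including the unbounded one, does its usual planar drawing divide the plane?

The grid has V = 14·13 = 182 vertices and E = 14·12 + 13·13 = 337 edges.
F = 2 − V + E = 2 − 182 + 337 = 157.

157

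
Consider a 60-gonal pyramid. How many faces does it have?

A pyramid on an n-gon base has one n-gon and n triangles: V = 60 + 1 = 61, E = 2·60 = 120, F = 60 + 1 = 61.

61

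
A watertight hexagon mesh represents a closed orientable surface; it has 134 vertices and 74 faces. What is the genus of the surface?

Every face is a hexagon, so 2E = 6·74 = 444, giving E = 222.
χ = V − E + F = 134 − 222 + 74 = -14.
For a closed orientable surface χ = 2 − 2g, so g = (2 − (-14))/2 = 8.

8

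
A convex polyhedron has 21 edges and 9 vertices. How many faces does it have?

Here V − E + F = 2.
F = 2 − V + E = 2 − 9 + 21 = 14.

14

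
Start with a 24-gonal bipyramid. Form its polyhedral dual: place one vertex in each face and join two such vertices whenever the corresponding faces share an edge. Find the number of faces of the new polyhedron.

26

The base solid has V = 26, E = 72, F = 48.
The dual swaps V and F and preserves E: V′ = F = 48, E′ = E = 72, F′ = V = 26.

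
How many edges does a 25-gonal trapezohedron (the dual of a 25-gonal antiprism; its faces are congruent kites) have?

The n-trapezohedron (dual of the n-antiprism) has V = 2·25 + 2 = 52, E = 4·25 = 100, F = 2·25 = 50.

100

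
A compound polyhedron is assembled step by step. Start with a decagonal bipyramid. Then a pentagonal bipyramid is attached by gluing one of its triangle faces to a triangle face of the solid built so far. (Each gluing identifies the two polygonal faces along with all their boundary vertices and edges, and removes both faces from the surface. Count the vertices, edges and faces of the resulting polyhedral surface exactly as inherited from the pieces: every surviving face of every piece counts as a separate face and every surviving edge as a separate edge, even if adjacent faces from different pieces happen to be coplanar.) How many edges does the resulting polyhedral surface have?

42

A decagonal bipyramid: V=12, E=30, F=20.
Attach a pentagonal bipyramid (V=7, E=15, F=10) along a 3-gon: merge 3 vertices and 3 edges, delete both glued faces → V=16, E=42, F=28.
Check: V − E + F = 16 − 42 + 28 = 2.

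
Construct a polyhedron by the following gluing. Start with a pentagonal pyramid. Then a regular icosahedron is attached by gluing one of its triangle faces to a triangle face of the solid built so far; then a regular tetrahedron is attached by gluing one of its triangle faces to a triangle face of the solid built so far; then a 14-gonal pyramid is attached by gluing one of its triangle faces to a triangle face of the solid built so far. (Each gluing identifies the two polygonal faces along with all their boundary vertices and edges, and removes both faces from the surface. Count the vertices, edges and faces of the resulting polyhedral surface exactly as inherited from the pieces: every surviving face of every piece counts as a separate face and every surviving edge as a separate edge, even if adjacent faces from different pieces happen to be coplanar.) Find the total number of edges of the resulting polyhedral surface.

A pentagonal pyramid: V=6, E=10, F=6.
Attach a regular icosahedron (V=12, E=30, F=20) along a 3-gon: merge 3 vertices and 3 edges, delete both glued faces → V=15, E=37, F=24.
Attach a regular tetrahedron (V=4, E=6, F=4) along a 3-gon: merge 3 vertices and 3 edges, delete both glued faces → V=16, E=40, F=26.
Attach a 14-gonal pyramid (V=15, E=28, F=15) along a 3-gon: merge 3 vertices and 3 edges, delete both glued faces → V=28, E=65, F=39.
Check: V − E + F = 28 − 65 + 39 = 2.

65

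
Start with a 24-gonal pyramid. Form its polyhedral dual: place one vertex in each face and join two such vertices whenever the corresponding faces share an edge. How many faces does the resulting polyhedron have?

The base solid has V = 25, E = 48, F = 25.
The dual swaps V and F and preserves E: V′ = F = 25, E′ = E = 48, F′ = V = 25.

25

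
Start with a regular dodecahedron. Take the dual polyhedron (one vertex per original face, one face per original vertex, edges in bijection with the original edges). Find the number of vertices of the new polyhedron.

The base solid has V = 20, E = 30, F = 12.
The dual swaps V and F and preserves E: V′ = F = 12, E′ = E = 30, F′ = V = 20.

12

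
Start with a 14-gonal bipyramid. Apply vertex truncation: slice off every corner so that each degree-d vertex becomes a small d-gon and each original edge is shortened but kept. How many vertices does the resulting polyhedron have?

84

The base solid has V = 16, E = 42, F = 28.
Truncation replaces each original edge-end by a new vertex, so V′ = 2E = 84.
Each original edge survives, and each old vertex of degree d contributes d new edges; summing degrees gives Σd = 2E, so E′ = E + 2E = 3E = 126.
Each original face survives and each original vertex becomes one new face: F′ = F + V = 44.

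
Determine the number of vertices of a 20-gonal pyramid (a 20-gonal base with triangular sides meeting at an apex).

21

A pyramid on an n-gon base has one n-gon and n triangles: V = 20 + 1 = 21, E = 2·20 = 40, F = 20 + 1 = 21.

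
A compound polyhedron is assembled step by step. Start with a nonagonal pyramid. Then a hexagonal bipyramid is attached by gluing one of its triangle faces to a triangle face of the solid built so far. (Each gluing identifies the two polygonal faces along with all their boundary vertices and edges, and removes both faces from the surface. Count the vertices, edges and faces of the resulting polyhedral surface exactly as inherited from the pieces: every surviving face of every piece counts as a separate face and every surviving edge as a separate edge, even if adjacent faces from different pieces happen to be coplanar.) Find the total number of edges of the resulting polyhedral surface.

33

A nonagonal pyramid: V=10, E=18, F=10.
Attach a hexagonal bipyramid (V=8, E=18, F=12) along a 3-gon: merge 3 vertices and 3 edges, delete both glued faces → V=15, E=33, F=20.
Check: V − E + F = 15 − 33 + 20 = 2.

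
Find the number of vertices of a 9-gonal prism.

18

A prism on an n-gon has two n-gon bases and n rectangular sides: V = 2·9 = 18, E = 3·9 = 27, F = 9 + 2 = 11.
Check: V − E + F = 18 − 27 + 11 = 2.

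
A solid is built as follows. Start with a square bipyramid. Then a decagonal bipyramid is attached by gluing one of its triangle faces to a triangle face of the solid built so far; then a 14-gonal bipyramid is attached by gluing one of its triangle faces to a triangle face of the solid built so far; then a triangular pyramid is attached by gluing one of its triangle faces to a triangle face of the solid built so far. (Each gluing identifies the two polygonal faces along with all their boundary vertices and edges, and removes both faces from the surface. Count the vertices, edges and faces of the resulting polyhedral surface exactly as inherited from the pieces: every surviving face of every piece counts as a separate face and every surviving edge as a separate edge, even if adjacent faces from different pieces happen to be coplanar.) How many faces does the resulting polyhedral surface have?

A square bipyramid: V=6, E=12, F=8.
Attach a decagonal bipyramid (V=12, E=30, F=20) along a 3-gon: merge 3 vertices and 3 edges, delete both glued faces → V=15, E=39, F=26.
Attach a 14-gonal bipyramid (V=16, E=42, F=28) along a 3-gon: merge 3 vertices and 3 edges, delete both glued faces → V=28, E=78, F=52.
Attach a triangular pyramid (V=4, E=6, F=4) along a 3-gon: merge 3 vertices and 3 edges, delete both glued faces → V=29, E=81, F=54.
Check: V − E + F = 29 − 81 + 54 = 2.

54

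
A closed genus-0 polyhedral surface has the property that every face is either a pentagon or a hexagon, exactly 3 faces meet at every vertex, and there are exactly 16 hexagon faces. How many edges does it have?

Let x be the number of pentagons; then F = 16 + x.
Edge–face incidences: 2E = 6·16 + 5·x = 96 + 5x.
Every vertex has degree 3, so 3V = 2E.
Euler: V − E + F = 2 ⇒ (2E)/3 − E + (16 + x) = 2.
Multiply by 6: 2·(2E) − 3·(2E) + 6·(16 + x) = 12, i.e. 96 + 6x − (96 + 5x) = 12.
Collecting terms: x = 12.
Then 2E = 96 + 5·12 = 156, so E = 78, V = 2E/3 = 52, F = 16 + 12 = 28.

78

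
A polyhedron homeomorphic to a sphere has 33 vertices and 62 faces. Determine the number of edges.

93

Here V − E + F = 2.
E = V + F − (2) = 33 + 62 − (2) = 93.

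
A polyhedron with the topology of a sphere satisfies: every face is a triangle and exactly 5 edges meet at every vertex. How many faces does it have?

Each face has 3 edges and each edge borders two faces, so 2E = 3F.
Each vertex has degree 5, so 5V = 2E and hence V = 3F/5.
Euler: V − E + F = 2 ⇒ (3F/5) − (3F/2) + F = 2.
Multiply by 10: (6 − 15 + 10)F = 20, i.e. 1F = 20.
So F = 20, E = 3·20/2 = 30, V = 3·20/5 = 12.

20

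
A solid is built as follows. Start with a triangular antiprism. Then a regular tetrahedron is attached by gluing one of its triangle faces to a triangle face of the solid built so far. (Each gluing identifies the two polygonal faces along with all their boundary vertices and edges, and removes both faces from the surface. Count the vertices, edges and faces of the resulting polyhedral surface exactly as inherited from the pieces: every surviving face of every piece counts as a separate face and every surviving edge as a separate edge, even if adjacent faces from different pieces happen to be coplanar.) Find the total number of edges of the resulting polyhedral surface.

A triangular antiprism: V=6, E=12, F=8.
Attach a regular tetrahedron (V=4, E=6, F=4) along a 3-gon: merge 3 vertices and 3 edges, delete both glued faces → V=7, E=15, F=10.
Check: V − E + F = 7 − 15 + 10 = 2.

15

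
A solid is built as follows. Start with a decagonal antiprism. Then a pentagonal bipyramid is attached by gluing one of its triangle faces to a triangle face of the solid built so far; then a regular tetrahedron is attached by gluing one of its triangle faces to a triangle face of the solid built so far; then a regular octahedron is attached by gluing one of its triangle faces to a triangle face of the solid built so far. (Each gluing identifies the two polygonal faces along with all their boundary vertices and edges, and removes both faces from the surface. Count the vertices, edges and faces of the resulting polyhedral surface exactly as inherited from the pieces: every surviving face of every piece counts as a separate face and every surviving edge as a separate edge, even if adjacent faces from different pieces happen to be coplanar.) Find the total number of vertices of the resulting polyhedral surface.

A decagonal antiprism: V=20, E=40, F=22.
Attach a pentagonal bipyramid (V=7, E=15, F=10) along a 3-gon: merge 3 vertices and 3 edges, delete both glued faces → V=24, E=52, F=30.
Attach a regular tetrahedron (V=4, E=6, F=4) along a 3-gon: merge 3 vertices and 3 edges, delete both glued faces → V=25, E=55, F=32.
Attach a regular octahedron (V=6, E=12, F=8) along a 3-gon: merge 3 vertices and 3 edges, delete both glued faces → V=28, E=64, F=38.
Check: V − E + F = 28 − 64 + 38 = 2.

28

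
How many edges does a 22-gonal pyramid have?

44

A pyramid on an n-gon base has one n-gon and n triangles: V = 22 + 1 = 23, E = 2·22 = 44, F = 22 + 1 = 23.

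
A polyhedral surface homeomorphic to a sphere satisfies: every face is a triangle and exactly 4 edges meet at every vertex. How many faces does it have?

Each face has 3 edges and each edge borders two faces, so 2E = 3F.
Each vertex has degree 4, so 4V = 2E and hence V = 3F/4.
Euler: V − E + F = 2 ⇒ (3F/4) − (3F/2) + F = 2.
Multiply by 8: (6 − 12 + 8)F = 16, i.e. 2F = 16.
So F = 8, E = 3·8/2 = 12, V = 3·8/4 = 6.

8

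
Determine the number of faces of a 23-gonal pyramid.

24

A pyramid on an n-gon base has one n-gon and n triangles: V = 23 + 1 = 24, E = 2·23 = 46, F = 23 + 1 = 24.
Check: V − E + F = 24 − 46 + 24 = 2.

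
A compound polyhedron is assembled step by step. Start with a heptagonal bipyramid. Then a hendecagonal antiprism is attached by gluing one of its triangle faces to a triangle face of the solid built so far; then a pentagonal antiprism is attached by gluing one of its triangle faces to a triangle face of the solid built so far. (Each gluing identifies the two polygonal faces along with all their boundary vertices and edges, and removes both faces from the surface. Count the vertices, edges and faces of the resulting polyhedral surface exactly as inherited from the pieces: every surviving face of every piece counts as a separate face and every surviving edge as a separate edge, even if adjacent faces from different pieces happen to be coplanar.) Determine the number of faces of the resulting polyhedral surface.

46

A heptagonal bipyramid: V=9, E=21, F=14.
Attach a hendecagonal antiprism (V=22, E=44, F=24) along a 3-gon: merge 3 vertices and 3 edges, delete both glued faces → V=28, E=62, F=36.
Attach a pentagonal antiprism (V=10, E=20, F=12) along a 3-gon: merge 3 vertices and 3 edges, delete both glued faces → V=35, E=79, F=46.
Check: V − E + F = 35 − 79 + 46 = 2.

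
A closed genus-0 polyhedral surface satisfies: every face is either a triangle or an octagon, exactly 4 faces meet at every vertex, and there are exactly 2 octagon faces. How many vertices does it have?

Let x be the number of triangles; then F = 2 + x.
Edge–face incidences: 2E = 8·2 + 3·x = 16 + 3x.
Every vertex has degree 4, so 4V = 2E.
Euler: V − E + F = 2 ⇒ (2E)/4 − E + (2 + x) = 2.
Multiply by 8: 2·(2E) − 4·(2E) + 8·(2 + x) = 16, i.e. 16 + 8x − 2·(16 + 3x) = 16.
Collecting terms: 2x − 16 = 16, so 2x = 32, so x = 16.
Then 2E = 16 + 3·16 = 64, so E = 32, V = 2E/4 = 16, F = 2 + 16 = 18.

16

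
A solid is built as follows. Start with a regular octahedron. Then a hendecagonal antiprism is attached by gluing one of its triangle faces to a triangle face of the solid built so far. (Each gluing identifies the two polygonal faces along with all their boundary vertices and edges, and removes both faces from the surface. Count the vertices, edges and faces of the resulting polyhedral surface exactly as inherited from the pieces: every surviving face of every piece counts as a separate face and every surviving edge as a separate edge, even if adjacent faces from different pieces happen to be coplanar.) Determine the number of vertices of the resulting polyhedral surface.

A regular octahedron: V=6, E=12, F=8.
Attach a hendecagonal antiprism (V=22, E=44, F=24) along a 3-gon: merge 3 vertices and 3 edges, delete both glued faces → V=25, E=53, F=30.
Check: V − E + F = 25 − 53 + 30 = 2.

25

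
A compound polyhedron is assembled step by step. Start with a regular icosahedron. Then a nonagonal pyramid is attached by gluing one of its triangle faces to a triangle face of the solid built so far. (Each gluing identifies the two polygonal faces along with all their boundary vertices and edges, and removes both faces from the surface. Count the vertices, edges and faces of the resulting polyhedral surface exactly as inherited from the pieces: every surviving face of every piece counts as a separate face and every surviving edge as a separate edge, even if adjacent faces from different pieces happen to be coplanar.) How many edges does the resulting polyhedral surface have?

45

A regular icosahedron: V=12, E=30, F=20.
Attach a nonagonal pyramid (V=10, E=18, F=10) along a 3-gon: merge 3 vertices and 3 edges, delete both glued faces → V=19, E=45, F=28.
Check: V − E + F = 19 − 45 + 28 = 2.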